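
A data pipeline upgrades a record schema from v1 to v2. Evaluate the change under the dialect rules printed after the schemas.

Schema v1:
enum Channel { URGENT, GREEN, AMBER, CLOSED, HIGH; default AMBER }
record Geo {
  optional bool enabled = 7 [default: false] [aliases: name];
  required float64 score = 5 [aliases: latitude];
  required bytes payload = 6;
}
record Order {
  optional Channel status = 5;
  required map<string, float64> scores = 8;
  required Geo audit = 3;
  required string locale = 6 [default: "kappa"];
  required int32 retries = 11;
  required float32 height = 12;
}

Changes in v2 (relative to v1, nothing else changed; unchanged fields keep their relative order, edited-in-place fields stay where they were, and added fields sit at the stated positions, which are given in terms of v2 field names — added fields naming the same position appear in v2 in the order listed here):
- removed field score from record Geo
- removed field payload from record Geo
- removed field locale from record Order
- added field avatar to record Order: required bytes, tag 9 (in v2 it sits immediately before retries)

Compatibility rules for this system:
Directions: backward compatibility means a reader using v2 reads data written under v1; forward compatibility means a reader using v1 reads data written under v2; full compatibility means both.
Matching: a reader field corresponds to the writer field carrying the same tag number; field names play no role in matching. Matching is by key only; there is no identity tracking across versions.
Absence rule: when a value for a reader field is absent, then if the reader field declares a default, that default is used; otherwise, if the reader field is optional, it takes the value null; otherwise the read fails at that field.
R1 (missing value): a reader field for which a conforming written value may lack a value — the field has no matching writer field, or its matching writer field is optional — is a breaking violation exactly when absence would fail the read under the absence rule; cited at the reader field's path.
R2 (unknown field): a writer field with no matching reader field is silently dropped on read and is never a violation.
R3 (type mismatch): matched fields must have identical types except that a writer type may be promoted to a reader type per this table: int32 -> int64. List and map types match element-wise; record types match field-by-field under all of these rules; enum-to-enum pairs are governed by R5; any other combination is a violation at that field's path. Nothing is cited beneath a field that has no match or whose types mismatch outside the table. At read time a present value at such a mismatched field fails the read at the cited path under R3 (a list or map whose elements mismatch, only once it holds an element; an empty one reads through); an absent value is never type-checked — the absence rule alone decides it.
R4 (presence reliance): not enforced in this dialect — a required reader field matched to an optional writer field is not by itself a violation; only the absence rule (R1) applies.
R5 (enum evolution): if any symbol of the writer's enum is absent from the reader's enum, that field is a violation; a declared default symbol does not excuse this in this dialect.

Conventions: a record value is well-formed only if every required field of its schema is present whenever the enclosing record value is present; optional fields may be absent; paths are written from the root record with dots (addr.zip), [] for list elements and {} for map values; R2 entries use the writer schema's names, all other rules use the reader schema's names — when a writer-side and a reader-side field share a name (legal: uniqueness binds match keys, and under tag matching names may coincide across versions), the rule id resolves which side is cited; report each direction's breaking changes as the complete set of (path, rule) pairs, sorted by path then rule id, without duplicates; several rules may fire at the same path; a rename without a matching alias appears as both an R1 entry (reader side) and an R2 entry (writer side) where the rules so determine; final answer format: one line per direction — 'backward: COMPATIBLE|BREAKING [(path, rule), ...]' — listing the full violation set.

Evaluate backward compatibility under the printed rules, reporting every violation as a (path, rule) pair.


backward: BREAKING [(avatar, R1)]

arrows below run writer -> reader for Order
backward on Order — v2 reading data written by v1:
  Channel -> Channel, writer optional: status aligns to status
  map<string, float64> -> map<string, float64>, writer required: scores aligns to scores
  Geo -> Geo, writer required: audit aligns to audit
  avatar: no writer-side match
  int32 -> int32, writer required: retries aligns to retries
  float32 -> float32, writer required: height aligns to height
  writer field locale has no reader counterpart
  bool -> bool, writer optional: audit.enabled aligns to audit.enabled
  writer field audit.score has no reader counterpart
  writer field audit.payload has no reader counterpart
  rule R1 violated at avatar
  => backward: BREAKING (1)
remaining Order differences; none change what is asked:
  removed field score from record Geo -> its effect on Order is confined to the forward direction, not asked
  removed field payload from record Geo -> its effect on Order is confined to the forward direction, not asked
  removed field locale from record Order -> inert for the asked Order verdict: nothing fires


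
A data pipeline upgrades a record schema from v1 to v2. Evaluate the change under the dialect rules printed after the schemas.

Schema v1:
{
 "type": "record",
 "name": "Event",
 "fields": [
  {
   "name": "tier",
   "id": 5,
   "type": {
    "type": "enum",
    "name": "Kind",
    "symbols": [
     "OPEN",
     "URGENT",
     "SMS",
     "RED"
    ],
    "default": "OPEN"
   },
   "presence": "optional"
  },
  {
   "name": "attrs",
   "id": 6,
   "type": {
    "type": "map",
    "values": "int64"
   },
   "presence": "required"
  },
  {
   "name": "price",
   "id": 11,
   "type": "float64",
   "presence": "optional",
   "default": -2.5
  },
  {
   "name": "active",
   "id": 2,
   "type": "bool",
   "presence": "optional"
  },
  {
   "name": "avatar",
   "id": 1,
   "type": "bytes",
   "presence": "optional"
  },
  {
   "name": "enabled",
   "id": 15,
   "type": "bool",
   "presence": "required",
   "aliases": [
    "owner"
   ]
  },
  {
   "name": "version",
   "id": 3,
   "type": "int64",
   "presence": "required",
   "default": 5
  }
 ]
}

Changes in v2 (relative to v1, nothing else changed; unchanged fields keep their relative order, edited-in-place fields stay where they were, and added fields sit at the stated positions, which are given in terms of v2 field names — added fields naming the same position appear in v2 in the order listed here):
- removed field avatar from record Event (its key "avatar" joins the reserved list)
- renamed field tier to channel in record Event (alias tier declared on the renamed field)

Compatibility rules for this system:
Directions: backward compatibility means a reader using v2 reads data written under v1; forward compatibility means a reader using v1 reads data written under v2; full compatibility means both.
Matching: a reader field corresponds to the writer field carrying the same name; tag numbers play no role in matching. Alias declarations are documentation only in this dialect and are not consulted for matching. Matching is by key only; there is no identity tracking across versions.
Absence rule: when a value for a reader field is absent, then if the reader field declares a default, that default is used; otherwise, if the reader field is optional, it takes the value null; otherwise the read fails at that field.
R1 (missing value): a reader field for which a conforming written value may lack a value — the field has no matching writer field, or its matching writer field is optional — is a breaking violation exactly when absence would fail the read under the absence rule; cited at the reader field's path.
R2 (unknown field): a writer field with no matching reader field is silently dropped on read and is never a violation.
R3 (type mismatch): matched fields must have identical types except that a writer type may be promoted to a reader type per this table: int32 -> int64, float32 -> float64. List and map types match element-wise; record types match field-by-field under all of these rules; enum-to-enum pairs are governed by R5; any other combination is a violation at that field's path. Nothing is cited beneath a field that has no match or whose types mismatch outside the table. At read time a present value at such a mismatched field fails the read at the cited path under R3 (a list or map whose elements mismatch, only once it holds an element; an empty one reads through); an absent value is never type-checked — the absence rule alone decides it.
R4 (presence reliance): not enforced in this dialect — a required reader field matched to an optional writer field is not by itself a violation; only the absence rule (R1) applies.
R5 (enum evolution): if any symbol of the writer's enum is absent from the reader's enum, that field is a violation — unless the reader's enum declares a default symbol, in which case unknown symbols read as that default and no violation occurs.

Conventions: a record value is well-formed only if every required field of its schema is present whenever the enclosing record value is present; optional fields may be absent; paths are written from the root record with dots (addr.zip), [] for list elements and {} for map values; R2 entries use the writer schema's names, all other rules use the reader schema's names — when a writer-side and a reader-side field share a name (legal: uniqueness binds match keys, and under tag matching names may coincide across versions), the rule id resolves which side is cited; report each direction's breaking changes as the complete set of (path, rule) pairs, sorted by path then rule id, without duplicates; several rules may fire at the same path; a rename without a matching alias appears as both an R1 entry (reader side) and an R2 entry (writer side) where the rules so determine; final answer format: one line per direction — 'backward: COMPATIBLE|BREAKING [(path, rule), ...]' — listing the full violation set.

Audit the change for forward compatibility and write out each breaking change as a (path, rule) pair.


in Event below, arrows point writer -> reader
checking forward for Event: reader v1 against writer v2:
  tier: no writer-side match
  attrs <- attrs (map<string, int64> -> map<string, int64>, writer required)
  price <- price (float64 -> float64, writer optional)
  active <- active (bool -> bool, writer optional)
  avatar: no writer-side match
  enabled <- enabled (bool -> bool, writer required)
  version <- version (int64 -> int64, writer required)
  leftover writer field: channel
  => forward verdict for Event: COMPATIBLE, no violations
ruling out the remaining Event differences:
  removed field avatar from record Event (its key "avatar" joins the reserved list) -> no rule fires on it in Event's dialect; the asked verdict holds
  renamed field tier to channel in record Event (alias tier declared on the renamed field) -> no rule fires on it in Event's dialect; the asked verdict holds

forward: COMPATIBLE []


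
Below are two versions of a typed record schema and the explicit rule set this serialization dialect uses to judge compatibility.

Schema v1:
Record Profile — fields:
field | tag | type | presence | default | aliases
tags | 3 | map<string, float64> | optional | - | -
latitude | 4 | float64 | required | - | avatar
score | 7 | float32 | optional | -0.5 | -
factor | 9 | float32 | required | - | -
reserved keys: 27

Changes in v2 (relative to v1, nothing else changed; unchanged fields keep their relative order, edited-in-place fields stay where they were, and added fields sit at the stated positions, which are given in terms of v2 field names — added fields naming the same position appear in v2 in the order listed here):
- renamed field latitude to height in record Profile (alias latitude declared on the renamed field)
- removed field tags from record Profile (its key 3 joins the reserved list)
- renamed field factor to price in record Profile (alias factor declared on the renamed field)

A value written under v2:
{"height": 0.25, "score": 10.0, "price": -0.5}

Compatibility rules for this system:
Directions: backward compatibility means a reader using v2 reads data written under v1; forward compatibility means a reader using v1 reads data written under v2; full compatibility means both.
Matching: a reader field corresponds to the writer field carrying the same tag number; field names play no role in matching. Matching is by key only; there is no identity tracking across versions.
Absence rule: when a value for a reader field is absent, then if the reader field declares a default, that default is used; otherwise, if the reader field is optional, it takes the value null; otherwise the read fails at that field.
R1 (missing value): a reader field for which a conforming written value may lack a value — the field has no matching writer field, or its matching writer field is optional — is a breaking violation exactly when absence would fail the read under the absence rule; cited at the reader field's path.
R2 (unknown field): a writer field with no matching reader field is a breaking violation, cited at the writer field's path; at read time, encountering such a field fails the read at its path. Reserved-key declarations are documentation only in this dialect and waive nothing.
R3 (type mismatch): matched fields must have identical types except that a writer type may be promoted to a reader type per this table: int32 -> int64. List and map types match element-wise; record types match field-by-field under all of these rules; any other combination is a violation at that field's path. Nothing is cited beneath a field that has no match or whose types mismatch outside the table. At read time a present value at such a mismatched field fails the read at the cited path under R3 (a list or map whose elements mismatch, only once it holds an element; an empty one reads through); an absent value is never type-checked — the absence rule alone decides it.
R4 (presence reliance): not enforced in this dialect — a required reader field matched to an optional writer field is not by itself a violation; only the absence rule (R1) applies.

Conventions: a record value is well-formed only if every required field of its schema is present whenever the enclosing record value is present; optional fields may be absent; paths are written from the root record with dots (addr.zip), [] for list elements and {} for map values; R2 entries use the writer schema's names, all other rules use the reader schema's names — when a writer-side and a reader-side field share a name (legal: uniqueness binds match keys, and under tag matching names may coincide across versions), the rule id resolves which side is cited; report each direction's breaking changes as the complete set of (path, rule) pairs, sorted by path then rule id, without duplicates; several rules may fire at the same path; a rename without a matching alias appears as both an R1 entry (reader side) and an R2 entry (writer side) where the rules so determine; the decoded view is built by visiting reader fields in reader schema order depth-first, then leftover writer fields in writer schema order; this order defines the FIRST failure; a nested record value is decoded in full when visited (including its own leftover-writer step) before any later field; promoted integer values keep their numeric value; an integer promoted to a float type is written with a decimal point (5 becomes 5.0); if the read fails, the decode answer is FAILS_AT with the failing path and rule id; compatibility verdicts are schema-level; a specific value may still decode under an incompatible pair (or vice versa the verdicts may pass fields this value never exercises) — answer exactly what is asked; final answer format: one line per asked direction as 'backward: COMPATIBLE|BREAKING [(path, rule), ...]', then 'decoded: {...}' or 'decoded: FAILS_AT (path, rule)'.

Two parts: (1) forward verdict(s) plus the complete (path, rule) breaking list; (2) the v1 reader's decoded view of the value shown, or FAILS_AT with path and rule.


forward: COMPATIBLE []; decoded: {"tags": null, "latitude": 0.25, "score": 10.0, "factor": -0.5}

arrows below run writer -> reader for Profile
forward for Profile (reader v1, writer v2):
  tags: no writer match
  float64 -> float64, writer required: latitude aligns to height
  float32 -> float32, writer optional: score aligns to score
  float32 -> float32, writer required: factor aligns to price
  => forward verdict for Profile: COMPATIBLE, no violations
migrating the Profile value to v1:
  tags := null (absent, optional -> null)
  latitude := 0.25 (from writer height)
  score := 10.0
  factor := -0.5 (from writer price)
  => decoded: {"tags": null, "latitude": 0.25, "score": 10.0, "factor": -0.5}
diffs on Profile not affecting the asked answer:
  renamed field latitude to height in record Profile (alias latitude declared on the renamed field) -> inert for the asked Profile verdict: nothing fires
  removed field tags from record Profile (its key 3 joins the reserved list) -> affects backward compatibility only, which is not asked
  renamed field factor to price in record Profile (alias factor declared on the renamed field) -> inert for the asked Profile verdict: nothing fires


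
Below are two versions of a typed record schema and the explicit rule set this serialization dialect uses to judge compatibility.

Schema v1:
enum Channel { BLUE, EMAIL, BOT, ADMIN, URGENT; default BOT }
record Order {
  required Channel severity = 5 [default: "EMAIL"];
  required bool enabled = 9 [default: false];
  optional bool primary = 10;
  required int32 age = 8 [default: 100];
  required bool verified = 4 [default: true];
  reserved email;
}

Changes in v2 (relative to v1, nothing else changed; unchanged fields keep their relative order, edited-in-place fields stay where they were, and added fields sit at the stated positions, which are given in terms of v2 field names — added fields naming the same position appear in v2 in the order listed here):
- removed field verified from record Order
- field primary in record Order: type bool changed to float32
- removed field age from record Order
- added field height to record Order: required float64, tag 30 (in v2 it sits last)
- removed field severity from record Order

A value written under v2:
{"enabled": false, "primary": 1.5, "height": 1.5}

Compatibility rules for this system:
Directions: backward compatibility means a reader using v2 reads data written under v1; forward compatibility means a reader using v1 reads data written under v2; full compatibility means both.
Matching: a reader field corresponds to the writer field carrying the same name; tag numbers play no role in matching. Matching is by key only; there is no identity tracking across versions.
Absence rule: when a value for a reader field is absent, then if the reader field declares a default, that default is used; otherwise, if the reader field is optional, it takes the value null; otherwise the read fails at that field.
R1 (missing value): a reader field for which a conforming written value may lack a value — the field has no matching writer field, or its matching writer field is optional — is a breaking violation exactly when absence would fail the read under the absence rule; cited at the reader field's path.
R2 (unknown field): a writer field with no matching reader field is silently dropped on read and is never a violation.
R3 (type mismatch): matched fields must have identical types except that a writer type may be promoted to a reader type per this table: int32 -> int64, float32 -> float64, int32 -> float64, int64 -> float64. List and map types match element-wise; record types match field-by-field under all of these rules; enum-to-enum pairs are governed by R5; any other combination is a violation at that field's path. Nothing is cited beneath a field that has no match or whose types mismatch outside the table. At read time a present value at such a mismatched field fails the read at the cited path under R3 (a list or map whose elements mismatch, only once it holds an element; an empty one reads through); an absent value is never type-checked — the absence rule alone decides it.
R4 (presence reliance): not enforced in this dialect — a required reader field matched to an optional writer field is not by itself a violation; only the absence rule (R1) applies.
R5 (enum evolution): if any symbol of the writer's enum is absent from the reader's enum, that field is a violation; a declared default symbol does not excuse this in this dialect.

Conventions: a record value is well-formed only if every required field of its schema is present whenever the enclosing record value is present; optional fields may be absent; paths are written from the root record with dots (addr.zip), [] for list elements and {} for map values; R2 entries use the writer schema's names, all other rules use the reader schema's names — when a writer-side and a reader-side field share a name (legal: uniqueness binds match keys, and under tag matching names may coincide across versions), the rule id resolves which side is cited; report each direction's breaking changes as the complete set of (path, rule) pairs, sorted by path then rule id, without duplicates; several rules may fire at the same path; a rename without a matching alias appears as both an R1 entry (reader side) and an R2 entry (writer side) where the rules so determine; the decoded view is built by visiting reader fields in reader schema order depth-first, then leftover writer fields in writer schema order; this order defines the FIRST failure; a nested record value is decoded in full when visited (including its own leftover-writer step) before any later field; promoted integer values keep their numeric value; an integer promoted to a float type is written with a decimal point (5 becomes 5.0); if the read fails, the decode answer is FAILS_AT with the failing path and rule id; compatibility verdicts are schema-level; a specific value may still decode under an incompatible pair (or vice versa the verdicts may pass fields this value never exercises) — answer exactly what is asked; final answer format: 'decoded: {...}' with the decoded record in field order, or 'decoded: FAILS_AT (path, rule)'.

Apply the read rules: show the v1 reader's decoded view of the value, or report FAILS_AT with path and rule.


decoded: FAILS_AT (primary, R3)

the writer's type comes first in each Order pair
decoding the Order value with the v1 reader:
  severity := "EMAIL" (no value, default fills)
  enabled := false
  read fails at primary under R3
  => FAILS_AT (primary, R3)
the rest of the Order diff is inert for this question:
  removed field verified from record Order -> no rule fires on it and the decoded Order view is identical with or without it
  removed field age from record Order -> no rule fires on it and the decoded Order view is identical with or without it
  added field height to record Order: required float64, tag 30 (in v2 it sits last) -> schema-level compatibility only; this Order value's decode is unchanged
  removed field severity from record Order -> no rule fires on it and the decoded Order view is identical with or without it


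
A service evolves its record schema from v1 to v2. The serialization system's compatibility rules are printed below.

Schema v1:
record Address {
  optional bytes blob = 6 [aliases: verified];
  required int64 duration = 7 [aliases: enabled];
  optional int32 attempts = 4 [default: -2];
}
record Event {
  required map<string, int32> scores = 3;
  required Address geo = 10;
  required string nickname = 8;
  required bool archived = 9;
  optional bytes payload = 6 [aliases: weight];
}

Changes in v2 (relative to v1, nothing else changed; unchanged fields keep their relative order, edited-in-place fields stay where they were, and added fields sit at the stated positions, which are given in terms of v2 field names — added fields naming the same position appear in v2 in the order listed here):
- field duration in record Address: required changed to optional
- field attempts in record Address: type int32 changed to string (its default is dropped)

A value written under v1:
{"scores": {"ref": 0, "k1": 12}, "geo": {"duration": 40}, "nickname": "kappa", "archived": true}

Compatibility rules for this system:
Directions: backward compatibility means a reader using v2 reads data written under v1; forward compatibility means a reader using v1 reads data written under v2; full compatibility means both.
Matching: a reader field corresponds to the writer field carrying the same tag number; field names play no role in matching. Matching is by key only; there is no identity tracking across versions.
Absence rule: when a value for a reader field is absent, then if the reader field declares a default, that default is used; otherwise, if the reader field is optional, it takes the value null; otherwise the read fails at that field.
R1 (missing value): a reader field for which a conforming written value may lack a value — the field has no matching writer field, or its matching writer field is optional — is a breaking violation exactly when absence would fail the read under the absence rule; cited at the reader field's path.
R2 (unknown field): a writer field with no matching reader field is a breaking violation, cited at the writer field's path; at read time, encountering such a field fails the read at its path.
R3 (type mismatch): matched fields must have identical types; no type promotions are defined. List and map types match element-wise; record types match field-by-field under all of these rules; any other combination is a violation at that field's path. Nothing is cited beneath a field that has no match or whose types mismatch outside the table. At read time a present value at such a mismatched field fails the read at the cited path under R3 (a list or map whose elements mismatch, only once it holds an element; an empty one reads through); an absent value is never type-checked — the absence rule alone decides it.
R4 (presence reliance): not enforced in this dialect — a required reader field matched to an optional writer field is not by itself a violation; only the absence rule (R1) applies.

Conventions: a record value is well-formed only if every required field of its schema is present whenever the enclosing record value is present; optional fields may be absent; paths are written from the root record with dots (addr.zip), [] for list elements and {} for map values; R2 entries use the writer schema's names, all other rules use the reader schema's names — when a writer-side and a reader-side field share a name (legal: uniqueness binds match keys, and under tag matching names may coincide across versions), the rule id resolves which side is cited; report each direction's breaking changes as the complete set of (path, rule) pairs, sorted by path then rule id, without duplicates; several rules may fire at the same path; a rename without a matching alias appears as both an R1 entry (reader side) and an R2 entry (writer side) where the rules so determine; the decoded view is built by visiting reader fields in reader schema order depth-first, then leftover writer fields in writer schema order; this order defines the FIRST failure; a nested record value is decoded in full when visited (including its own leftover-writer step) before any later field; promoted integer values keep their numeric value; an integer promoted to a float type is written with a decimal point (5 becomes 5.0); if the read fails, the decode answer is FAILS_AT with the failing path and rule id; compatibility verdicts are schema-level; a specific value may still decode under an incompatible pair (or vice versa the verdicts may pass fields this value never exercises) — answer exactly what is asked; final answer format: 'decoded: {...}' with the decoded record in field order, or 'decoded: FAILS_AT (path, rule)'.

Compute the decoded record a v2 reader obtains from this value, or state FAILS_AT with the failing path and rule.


decoded: {"scores": {"ref": 0, "k1": 12}, "geo": {"blob": null, "duration": 40, "attempts": null}, "nickname": "kappa", "archived": true, "payload": null}

the writer's type comes first in each Event pair
decode walk for Event under reader schema v2:
  scores := {"ref": 0, "k1": 12}
  geo.blob := null (absent, optional -> null)
  geo.duration := 40
  geo.attempts := null (absent, optional -> null)
  nickname := "kappa"
  archived := true
  payload := null (absent, optional -> null)
  => decoded: {"scores": {"ref": 0, "k1": 12}, "geo": {"blob": null, "duration": 40, "attempts": null}, "nickname": "kappa", "archived": true, "payload": null}
remaining Event differences; none change what is asked:
  field duration in record Address: required changed to optional -> matters for Event compatibility verdicts, not for this value's decode


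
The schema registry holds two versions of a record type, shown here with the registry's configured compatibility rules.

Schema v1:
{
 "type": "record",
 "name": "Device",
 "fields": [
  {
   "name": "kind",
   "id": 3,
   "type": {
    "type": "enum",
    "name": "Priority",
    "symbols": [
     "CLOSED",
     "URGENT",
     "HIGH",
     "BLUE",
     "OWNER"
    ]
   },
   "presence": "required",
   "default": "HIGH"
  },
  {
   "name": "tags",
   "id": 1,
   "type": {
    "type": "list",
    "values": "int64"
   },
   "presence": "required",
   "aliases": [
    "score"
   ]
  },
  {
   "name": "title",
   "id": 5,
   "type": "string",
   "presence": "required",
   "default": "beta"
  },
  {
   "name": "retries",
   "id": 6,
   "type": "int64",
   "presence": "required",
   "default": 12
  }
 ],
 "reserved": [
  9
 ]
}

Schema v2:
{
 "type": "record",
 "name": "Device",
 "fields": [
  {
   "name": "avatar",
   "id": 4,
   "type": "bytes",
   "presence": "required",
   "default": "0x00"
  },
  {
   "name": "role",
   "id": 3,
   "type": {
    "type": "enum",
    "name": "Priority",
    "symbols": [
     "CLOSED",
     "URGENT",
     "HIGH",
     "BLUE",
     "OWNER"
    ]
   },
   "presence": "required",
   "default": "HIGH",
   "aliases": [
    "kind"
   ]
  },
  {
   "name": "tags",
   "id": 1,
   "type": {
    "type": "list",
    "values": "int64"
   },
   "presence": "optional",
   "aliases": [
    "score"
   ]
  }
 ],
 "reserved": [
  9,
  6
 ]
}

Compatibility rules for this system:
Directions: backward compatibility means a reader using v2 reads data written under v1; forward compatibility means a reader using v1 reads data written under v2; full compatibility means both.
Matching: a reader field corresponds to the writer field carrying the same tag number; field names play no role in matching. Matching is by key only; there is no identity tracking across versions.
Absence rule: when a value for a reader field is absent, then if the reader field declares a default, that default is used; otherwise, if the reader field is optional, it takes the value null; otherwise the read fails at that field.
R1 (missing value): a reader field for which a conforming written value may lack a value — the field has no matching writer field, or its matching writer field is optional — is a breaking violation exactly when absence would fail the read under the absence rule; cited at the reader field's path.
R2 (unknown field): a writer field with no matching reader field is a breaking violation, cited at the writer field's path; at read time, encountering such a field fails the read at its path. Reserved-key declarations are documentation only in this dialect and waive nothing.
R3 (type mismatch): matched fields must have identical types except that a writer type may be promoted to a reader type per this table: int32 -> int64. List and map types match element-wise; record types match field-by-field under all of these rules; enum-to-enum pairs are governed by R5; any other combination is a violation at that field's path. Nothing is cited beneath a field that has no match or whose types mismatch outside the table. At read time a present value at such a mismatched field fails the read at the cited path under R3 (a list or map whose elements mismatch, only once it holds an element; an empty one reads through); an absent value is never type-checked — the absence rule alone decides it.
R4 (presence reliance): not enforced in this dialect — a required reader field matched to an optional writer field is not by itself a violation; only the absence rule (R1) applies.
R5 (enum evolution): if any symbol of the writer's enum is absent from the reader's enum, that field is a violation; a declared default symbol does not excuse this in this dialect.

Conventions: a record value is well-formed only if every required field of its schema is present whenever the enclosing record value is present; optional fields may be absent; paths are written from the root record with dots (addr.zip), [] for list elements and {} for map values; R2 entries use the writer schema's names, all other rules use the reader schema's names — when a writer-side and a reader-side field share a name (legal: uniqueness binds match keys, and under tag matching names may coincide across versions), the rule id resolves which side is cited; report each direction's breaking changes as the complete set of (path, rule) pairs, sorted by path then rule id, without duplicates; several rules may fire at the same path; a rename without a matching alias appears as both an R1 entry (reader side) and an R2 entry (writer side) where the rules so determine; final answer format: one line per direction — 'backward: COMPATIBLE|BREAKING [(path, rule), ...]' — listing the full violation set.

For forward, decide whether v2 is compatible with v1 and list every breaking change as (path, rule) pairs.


arrows below run writer -> reader for Device
forward pass over Device, reader schema v1, writer schema v2:
  kind: paired with writer role (Priority -> Priority; writer required)
  tags: paired with writer tags (list<int64> -> list<int64>; writer optional)
  title: no writer match
  retries: no writer match
  avatar (writer side), unknown to reader
  rule R2 violated at avatar
  rule R1 violated at tags
  => 2 violation(s): forward is BREAKING for Device
the rest of the Device diff is inert for this question:
  removed field title from record Device -> fires only in the backward direction of Device, which is not asked here
  removed field retries from record Device (its key 6 joins the reserved list) -> fires only in the backward direction of Device, which is not asked here
  renamed field kind to role in record Device (alias kind declared on the renamed field) -> triggers nothing under Device's printed rules — same verdict

forward: BREAKING [(avatar, R2), (tags, R1)]


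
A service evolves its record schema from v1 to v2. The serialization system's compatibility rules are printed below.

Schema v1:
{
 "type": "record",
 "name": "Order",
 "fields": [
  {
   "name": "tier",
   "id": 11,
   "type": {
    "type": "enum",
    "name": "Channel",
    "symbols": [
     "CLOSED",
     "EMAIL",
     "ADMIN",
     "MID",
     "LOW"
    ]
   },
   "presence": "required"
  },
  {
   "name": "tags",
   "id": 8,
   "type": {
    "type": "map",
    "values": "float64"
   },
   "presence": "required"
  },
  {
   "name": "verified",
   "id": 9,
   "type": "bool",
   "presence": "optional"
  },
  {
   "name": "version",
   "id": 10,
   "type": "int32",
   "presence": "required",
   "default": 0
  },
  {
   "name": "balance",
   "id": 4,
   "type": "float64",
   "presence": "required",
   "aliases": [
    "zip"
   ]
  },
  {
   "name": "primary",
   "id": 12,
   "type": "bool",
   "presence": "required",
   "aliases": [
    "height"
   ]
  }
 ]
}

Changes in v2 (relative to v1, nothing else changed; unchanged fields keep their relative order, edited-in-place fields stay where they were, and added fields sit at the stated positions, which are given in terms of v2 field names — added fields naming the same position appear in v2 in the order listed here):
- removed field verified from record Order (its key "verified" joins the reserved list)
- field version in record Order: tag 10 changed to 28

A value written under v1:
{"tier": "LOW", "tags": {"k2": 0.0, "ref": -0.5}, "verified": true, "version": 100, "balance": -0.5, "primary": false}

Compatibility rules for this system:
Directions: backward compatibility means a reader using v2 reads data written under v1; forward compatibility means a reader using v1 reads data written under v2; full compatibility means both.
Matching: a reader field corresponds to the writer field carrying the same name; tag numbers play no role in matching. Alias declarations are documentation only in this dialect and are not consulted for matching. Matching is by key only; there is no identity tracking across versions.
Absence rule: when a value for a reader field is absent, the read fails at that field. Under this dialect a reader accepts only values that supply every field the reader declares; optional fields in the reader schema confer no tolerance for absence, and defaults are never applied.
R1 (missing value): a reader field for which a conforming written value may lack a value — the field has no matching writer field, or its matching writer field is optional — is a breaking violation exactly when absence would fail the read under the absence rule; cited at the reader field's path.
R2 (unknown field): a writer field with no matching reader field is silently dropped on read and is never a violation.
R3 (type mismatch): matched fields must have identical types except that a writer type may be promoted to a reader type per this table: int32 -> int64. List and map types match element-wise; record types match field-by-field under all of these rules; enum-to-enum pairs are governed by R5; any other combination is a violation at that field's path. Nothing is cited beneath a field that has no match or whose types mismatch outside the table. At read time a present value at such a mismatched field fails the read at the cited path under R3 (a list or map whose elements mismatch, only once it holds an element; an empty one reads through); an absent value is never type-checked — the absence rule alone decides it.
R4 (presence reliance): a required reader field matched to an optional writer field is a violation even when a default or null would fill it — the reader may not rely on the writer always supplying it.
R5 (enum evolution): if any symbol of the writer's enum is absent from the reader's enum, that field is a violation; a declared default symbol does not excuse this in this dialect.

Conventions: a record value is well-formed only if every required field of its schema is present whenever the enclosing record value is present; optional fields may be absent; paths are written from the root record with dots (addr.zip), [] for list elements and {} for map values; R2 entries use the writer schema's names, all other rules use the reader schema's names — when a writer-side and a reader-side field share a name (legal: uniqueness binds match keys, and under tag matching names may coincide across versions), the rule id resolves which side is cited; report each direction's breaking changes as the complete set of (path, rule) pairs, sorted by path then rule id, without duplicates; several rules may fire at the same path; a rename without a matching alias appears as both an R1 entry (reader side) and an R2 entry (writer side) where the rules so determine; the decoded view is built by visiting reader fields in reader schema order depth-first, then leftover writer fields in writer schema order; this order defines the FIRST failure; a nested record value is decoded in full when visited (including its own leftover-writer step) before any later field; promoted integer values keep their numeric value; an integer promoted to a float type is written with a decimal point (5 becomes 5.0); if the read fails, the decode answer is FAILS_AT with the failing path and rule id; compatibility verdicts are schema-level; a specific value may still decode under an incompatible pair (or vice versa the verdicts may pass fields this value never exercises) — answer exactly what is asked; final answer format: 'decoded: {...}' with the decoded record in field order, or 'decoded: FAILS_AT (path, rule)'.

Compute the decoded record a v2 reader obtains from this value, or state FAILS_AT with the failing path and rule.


decoded: {"tier": "LOW", "tags": {"k2": 0.0, "ref": -0.5}, "version": 100, "balance": -0.5, "primary": false}

the writer's type comes first in each Order pair
decode walk for Order under reader schema v2:
  tier := "LOW"
  tags := {"k2": 0.0, "ref": -0.5}
  version := 100
  balance := -0.5
  primary := false
  writer verified: unmatched, discarded
  => decoded: {"tier": "LOW", "tags": {"k2": 0.0, "ref": -0.5}, "version": 100, "balance": -0.5, "primary": false}
diffs on Order not affecting the asked answer:
  field version in record Order: tag 10 changed to 28 -> inert under this dialect — no rule fires on Order and the result does not move
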